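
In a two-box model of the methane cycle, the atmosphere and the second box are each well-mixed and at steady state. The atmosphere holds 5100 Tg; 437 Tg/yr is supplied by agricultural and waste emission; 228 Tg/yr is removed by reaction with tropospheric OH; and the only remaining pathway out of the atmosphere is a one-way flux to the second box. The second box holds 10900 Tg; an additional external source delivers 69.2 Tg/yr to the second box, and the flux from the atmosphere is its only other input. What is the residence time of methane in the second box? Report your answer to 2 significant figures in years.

Balance the atmosphere: ΣF_in = 437.00 Tg/yr.
Flux to the second box = ΣF_in − (228) = 209.00 Tg/yr.
Total input to the second box = 209.00 + 69.2 = 278.20 Tg/yr; at steady state this equals its total output.
τ = M / F = 10900 / 278.20 = 39.18 yr.

39 yr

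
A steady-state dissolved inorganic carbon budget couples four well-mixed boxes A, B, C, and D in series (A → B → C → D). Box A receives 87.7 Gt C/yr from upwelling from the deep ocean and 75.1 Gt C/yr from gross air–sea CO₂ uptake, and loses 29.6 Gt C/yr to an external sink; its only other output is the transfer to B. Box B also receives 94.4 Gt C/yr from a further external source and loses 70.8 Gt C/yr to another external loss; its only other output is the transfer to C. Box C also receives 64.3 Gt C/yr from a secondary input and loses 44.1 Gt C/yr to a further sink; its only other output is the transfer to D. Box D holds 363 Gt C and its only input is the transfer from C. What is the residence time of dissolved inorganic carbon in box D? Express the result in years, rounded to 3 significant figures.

Box A: F(A→B) = (87.7 + 75.1) − 29.6 = 133.20 Gt C/yr.
Box B: F(B→C) = (133.20 + 94.4) − 70.8 = 156.80 Gt C/yr.
Box C: F(C→D) = (156.80 + 64.3) − 44.1 = 177.00 Gt C/yr.
Box D throughput = its input = 177.00 Gt C/yr; τ = 363 / 177.00 = 2.051 yr.

2.05 yr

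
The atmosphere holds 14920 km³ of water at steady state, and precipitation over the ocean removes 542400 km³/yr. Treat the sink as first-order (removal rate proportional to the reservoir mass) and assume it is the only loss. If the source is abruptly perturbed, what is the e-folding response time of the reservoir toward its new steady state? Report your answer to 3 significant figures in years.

For a linear reservoir the response time equals the residence time τ = M/F.
τ = 14920 / 542400 = 0.02751 yr.

0.0275 yr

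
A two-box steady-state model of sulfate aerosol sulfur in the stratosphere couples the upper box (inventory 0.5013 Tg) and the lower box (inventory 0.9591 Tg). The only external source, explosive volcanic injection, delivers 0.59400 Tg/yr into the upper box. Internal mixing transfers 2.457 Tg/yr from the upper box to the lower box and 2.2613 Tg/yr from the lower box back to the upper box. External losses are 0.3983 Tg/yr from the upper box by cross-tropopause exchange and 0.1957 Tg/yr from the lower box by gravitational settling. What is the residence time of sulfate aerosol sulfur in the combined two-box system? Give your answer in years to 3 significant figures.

2.46 yr

Treat the two boxes together as one reservoir: the mixing fluxes between them are internal recycling, so τ = ΣM / Σ(external losses).
M_total = 0.5013 + 0.9591 = 1.4604 Tg.
ΣF_external_out = 0.3983 + 0.1957 = 0.59400 Tg/yr.
τ = M_total / ΣF_ext = 1.4604 / 0.59400 = 2.459 yr.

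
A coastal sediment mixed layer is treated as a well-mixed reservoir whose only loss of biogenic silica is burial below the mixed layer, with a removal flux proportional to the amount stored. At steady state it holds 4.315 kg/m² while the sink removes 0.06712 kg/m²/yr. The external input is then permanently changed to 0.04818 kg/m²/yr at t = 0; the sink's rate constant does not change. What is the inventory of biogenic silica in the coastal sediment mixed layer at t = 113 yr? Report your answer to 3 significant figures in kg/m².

3.31 kg/m²

The sink rate constant is k = F₀/M₀ = 0.06712/4.315 = 0.01556 yr⁻¹.
Solving dM/dt = F₁ − kM with M(0) = M₀ gives M(t) = F₁/k + (M₀ − F₁/k)·e^(−kt).
F₁/k = 0.04818/0.01556 = 3.0974 kg/m²; kt = 0.01556 × 113 = 1.758, e^(−kt) = 0.1724.
M(113) = 3.0974 + (4.315 − 3.0974) × 0.1724 = 3.0974 + 0.2100 = 3.3074 kg/m².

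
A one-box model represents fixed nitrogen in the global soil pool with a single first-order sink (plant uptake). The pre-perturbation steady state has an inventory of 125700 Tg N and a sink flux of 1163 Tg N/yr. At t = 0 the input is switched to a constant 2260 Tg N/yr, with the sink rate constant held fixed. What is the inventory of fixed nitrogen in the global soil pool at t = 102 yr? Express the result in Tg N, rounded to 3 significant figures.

Residence time τ = M₀/F₀ = 108.1 yr. The eventual steady state is M_∞ = M₀·(F₁/F₀) = 125700 × 2260/1163 = 244270 Tg N.
The anomaly ΔM(t) = M(t) − M_∞ decays as ΔM₀·e^(−t/τ) with ΔM₀ = 125700 − 244270 = −118600 Tg N.
At t = 102 yr, e^(−t/τ) = e^(−0.9437) = 0.3892, so ΔM = −46140 Tg N and M = 244270 − 46140 = 198120 Tg N.

198000 Tg N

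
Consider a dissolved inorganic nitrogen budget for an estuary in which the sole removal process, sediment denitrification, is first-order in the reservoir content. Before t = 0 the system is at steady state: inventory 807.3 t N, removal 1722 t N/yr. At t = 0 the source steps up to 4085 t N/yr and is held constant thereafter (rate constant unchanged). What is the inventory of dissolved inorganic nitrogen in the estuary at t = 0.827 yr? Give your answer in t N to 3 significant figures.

1730 t N

Residence time τ = M₀/F₀ = 0.4688 yr. The eventual steady state is M_∞ = M₀·(F₁/F₀) = 807.3 × 4085/1722 = 1915.1 t N.
The anomaly ΔM(t) = M(t) − M_∞ decays as ΔM₀·e^(−t/τ) with ΔM₀ = 807.3 − 1915.1 = −1108 t N.
At t = 0.827 yr, e^(−t/τ) = e^(−1.764) = 0.1714, so ΔM = −189.8 t N and M = 1915.1 − 189.8 = 1725.3 t N.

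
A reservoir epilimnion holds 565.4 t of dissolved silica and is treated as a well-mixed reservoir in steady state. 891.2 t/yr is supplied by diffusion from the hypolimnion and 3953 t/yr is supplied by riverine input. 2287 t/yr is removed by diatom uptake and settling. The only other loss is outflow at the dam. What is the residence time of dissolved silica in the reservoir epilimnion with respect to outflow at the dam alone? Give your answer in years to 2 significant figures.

At steady state ΣF_in = ΣF_out.
ΣF_in = 891.2 + 3953 = 4844.2 t/yr.
Outflow at the dam flux = ΣF_in − (2287) = 4844.2 − 2287 = 2557 t/yr.
τ = M / F = 565.4 / 2557 = 0.2211 yr.

0.22 yr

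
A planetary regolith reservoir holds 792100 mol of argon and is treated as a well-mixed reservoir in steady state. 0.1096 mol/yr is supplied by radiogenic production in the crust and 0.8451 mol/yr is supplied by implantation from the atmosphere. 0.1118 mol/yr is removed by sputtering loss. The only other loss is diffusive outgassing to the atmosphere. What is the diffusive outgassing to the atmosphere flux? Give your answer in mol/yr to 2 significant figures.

0.84 mol/yr

At steady state ΣF_in = ΣF_out.
ΣF_in = 0.1096 + 0.8451 = 0.95470 mol/yr.
Diffusive outgassing to the atmosphere flux = ΣF_in − (0.1118) = 0.95470 − 0.1118 = 0.8429 mol/yr.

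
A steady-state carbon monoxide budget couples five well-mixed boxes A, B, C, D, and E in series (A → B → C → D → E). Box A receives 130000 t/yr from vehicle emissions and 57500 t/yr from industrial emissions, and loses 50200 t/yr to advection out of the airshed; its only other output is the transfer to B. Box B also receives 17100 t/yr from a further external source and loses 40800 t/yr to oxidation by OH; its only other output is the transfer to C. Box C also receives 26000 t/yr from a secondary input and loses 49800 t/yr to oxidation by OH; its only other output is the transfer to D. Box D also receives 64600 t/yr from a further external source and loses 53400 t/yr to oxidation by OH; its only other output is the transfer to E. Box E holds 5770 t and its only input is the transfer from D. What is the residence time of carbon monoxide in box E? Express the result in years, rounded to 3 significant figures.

0.0571 yr

Box A: F(A→B) = (130000 + 57500) − 50200 = 137300 t/yr.
Box B: F(B→C) = (137300 + 17100) − 40800 = 113600 t/yr.
Box C: F(C→D) = (113600 + 26000) − 49800 = 89800 t/yr.
Box D: F(D→E) = (89800 + 64600) − 53400 = 101000 t/yr.
Box E throughput = its input = 101000 t/yr; τ = 5770 / 101000 = 0.05713 yr.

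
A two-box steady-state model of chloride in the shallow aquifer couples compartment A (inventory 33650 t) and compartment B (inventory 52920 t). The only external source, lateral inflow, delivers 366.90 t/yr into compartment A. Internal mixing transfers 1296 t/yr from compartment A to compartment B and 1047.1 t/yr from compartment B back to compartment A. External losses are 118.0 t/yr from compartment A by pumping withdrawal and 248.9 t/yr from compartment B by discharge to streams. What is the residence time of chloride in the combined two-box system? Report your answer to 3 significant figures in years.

Treat the two boxes together as one reservoir: the mixing fluxes between them are internal recycling, so τ = ΣM / Σ(external losses).
M_total = 33650 + 52920 = 86570 t.
ΣF_external_out = 118.0 + 248.9 = 366.90 t/yr.
τ = M_total / ΣF_ext = 86570 / 366.90 = 235.9 yr.

236 yr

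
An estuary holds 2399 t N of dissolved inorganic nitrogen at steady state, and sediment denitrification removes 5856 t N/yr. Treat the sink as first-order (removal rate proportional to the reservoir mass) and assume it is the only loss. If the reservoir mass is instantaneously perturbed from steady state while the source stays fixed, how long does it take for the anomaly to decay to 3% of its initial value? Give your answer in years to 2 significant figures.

For a linear reservoir the anomaly decays as exp(−t/τ) with τ = M/F = 2399/5856 = 0.4097 yr.
exp(−t/τ) = 0.03 ⇒ t = −τ ln(0.03) = 0.4097 × 3.507 = 1.437 yr.

1.4 yr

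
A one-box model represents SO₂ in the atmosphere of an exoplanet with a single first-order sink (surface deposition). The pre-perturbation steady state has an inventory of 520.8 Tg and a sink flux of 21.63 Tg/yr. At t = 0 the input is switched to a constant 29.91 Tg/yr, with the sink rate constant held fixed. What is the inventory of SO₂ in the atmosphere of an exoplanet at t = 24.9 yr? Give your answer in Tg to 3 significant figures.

The sink rate constant is k = F₀/M₀ = 21.63/520.8 = 0.04153 yr⁻¹.
Solving dM/dt = F₁ − kM with M(0) = M₀ gives M(t) = F₁/k + (M₀ − F₁/k)·e^(−kt).
F₁/k = 29.91/0.04153 = 720.16 Tg; kt = 0.04153 × 24.9 = 1.034, e^(−kt) = 0.3555.
M(24.9) = 720.16 + (520.8 − 720.16) × 0.3555 = 720.16 − 70.88 = 649.28 Tg.

649 Tg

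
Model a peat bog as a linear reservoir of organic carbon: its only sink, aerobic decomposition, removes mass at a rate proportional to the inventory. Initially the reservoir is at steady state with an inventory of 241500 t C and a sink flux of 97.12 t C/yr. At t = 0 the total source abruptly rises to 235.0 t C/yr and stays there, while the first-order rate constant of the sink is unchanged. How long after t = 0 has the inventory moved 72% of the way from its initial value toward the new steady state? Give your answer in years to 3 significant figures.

τ = M₀/F₀ = 241500/97.12 = 2487 yr.
The remaining gap fraction is e^(−t/τ); 72% covered ⇒ e^(−t/τ) = 0.280.
t = −τ ln(0.280) = 2487 × 1.273 = 3165 yr.

3170 yr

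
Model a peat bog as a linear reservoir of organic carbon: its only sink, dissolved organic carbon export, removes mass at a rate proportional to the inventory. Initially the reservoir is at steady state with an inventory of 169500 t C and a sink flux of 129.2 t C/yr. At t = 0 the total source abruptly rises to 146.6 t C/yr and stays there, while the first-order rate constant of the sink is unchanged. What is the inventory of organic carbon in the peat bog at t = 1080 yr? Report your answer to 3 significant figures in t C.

182000 t C

Residence time τ = M₀/F₀ = 1312 yr. The eventual steady state is M_∞ = M₀·(F₁/F₀) = 169500 × 146.6/129.2 = 192330 t C.
The anomaly ΔM(t) = M(t) − M_∞ decays as ΔM₀·e^(−t/τ) with ΔM₀ = 169500 − 192330 = −22830 t C.
At t = 1080 yr, e^(−t/τ) = e^(−0.8232) = 0.4390, so ΔM = −10020 t C and M = 192330 − 10020 = 182310 t C.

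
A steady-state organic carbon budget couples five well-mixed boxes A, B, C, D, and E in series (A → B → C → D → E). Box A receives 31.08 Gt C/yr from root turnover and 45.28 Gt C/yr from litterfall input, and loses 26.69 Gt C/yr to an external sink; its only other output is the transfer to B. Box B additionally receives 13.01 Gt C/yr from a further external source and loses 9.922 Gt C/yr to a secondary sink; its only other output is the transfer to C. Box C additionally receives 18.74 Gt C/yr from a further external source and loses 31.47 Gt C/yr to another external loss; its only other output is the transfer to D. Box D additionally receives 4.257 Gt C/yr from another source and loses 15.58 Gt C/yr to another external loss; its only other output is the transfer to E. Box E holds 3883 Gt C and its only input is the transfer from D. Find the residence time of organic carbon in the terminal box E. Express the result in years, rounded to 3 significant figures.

Box A: F(A→B) = (31.08 + 45.28) − 26.69 = 49.670 Gt C/yr.
Box B: F(B→C) = (49.670 + 13.01) − 9.922 = 52.758 Gt C/yr.
Box C: F(C→D) = (52.758 + 18.74) − 31.47 = 40.028 Gt C/yr.
Box D: F(D→E) = (40.028 + 4.257) − 15.58 = 28.705 Gt C/yr.
Box E throughput = its input = 28.705 Gt C/yr; τ = 3883 / 28.705 = 135.3 yr.

135 yr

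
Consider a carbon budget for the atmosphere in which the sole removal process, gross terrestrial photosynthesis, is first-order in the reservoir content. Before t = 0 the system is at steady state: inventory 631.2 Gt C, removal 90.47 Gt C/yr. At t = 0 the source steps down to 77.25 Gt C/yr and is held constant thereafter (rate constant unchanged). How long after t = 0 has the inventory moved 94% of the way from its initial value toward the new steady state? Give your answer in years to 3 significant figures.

τ = M₀/F₀ = 631.2/90.47 = 6.977 yr.
The remaining gap fraction is e^(−t/τ); 94% covered ⇒ e^(−t/τ) = 0.0600.
t = −τ ln(0.0600) = 6.977 × 2.813 = 19.63 yr.

19.6 yr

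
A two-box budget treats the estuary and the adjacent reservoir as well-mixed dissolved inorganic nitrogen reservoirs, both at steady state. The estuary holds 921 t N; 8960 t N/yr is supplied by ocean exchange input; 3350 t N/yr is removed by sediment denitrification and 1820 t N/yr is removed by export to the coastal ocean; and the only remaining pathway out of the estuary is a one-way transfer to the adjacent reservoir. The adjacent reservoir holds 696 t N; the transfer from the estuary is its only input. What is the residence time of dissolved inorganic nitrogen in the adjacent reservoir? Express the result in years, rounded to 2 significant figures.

0.18 yr

Balance the estuary: ΣF_in = 8960.0 t N/yr.
Transfer to the adjacent reservoir = ΣF_in − (3350 + 1820) = 3790.0 t N/yr.
At steady state the output of the adjacent reservoir equals its input, 3790.0 t N/yr.
τ = M / F = 696 / 3790.0 = 0.1836 yr.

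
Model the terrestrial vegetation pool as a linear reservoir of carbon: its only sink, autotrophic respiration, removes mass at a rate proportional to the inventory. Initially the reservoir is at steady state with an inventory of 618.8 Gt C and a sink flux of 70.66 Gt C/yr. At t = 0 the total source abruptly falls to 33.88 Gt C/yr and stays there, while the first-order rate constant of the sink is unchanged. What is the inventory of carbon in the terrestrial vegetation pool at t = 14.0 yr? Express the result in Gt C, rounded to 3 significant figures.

362 Gt C

The sink rate constant is k = F₀/M₀ = 70.66/618.8 = 0.1142 yr⁻¹.
Solving dM/dt = F₁ − kM with M(0) = M₀ gives M(t) = F₁/k + (M₀ − F₁/k)·e^(−kt).
F₁/k = 33.88/0.1142 = 296.70 Gt C; kt = 0.1142 × 14.0 = 1.599, e^(−kt) = 0.2022.
M(14.0) = 296.70 + (618.8 − 296.70) × 0.2022 = 296.70 + 65.12 = 361.82 Gt C.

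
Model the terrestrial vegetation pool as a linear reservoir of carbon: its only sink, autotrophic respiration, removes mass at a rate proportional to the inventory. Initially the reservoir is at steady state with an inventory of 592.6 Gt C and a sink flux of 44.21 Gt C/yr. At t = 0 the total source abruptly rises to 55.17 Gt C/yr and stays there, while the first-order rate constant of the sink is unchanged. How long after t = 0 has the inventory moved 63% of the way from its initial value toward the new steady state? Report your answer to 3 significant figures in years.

13.3 yr

τ = M₀/F₀ = 592.6/44.21 = 13.40 yr.
The remaining gap fraction is e^(−t/τ); 63% covered ⇒ e^(−t/τ) = 0.370.
t = −τ ln(0.370) = 13.40 × 0.9943 = 13.33 yr.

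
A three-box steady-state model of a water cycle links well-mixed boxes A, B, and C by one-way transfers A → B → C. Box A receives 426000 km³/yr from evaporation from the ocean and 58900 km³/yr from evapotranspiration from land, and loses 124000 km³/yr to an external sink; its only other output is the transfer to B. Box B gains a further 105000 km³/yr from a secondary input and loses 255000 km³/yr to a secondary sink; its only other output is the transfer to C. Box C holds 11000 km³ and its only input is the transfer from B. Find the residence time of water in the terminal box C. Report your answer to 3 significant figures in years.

0.0522 yr

Box A: F(A→B) = (426000 + 58900) − 124000 = 360900 km³/yr.
Box B: F(B→C) = (360900 + 105000) − 255000 = 210900 km³/yr.
Box C throughput = its input = 210900 km³/yr; τ = 11000 / 210900 = 0.05216 yr.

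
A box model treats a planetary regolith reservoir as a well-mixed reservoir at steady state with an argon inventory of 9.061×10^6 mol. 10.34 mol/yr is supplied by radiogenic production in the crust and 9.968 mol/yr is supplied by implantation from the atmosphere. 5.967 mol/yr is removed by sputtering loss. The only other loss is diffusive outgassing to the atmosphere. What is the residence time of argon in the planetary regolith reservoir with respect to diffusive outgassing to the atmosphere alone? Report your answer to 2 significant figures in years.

At steady state ΣF_in = ΣF_out.
ΣF_in = 10.34 + 9.968 = 20.308 mol/yr.
Diffusive outgassing to the atmosphere flux = ΣF_in − (5.967) = 20.308 − 5.967 = 14.34 mol/yr.
τ = M / F = 9.061×10^6 / 14.34 = 631800 yr.

630000 yr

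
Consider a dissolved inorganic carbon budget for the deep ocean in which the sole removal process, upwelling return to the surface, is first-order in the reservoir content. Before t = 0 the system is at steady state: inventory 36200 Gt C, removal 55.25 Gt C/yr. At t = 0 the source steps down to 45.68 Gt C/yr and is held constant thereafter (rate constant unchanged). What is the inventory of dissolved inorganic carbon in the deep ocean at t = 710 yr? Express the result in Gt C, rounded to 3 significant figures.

32100 Gt C

τ = M₀/F₀ = 36200/55.25 = 655.2 yr; rate constant k = 1/τ.
New steady state M_∞ = F₁/k = F₁·τ = 45.68 × 655.2 = 29930 Gt C.
M(t) = M_∞ + (M₀ − M_∞)·e^(−t/τ); t/τ = 710/655.2 = 1.084, so e^(−t/τ) = 0.3384.
M(t) = 29930 + 6270 × 0.3384 = 32051 Gt C.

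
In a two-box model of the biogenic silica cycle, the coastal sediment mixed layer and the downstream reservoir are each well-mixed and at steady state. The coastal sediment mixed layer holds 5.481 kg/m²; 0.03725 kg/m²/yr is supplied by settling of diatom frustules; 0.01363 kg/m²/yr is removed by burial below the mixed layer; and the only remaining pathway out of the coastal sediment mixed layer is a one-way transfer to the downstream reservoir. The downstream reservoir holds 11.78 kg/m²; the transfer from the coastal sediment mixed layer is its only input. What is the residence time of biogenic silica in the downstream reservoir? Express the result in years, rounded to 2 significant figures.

500 yr

Balance the coastal sediment mixed layer: ΣF_in = 0.037250 kg/m²/yr.
Transfer to the downstream reservoir = ΣF_in − (0.01363) = 0.023620 kg/m²/yr.
At steady state the output of the downstream reservoir equals its input, 0.023620 kg/m²/yr.
τ = M / F = 11.78 / 0.023620 = 498.7 yr.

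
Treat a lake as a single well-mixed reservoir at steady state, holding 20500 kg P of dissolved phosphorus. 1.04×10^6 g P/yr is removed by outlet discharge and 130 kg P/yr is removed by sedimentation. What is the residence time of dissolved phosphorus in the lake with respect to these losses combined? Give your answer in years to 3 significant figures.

Convert the outlet discharge flux: 1.04×10^6 g P/yr = 1040 kg P/yr.
Total removal = 1040 + 130.0 = 1170.0 kg P/yr.
τ = M / ΣF_out = 20500 / 1170.0 = 17.52 yr.

17.5 yr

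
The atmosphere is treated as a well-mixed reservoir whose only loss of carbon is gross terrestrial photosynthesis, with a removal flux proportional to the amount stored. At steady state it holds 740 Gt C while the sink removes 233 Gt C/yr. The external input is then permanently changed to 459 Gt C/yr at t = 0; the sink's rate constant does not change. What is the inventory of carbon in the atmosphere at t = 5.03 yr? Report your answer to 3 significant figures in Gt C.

τ = M₀/F₀ = 740/233 = 3.176 yr; rate constant k = 1/τ.
New steady state M_∞ = F₁/k = F₁·τ = 459 × 3.176 = 1457.8 Gt C.
M(t) = M_∞ + (M₀ − M_∞)·e^(−t/τ); t/τ = 5.03/3.176 = 1.584, so e^(−t/τ) = 0.2052.
M(t) = 1457.8 − 717.8 × 0.2052 = 1310.5 Gt C.

1310 Gt C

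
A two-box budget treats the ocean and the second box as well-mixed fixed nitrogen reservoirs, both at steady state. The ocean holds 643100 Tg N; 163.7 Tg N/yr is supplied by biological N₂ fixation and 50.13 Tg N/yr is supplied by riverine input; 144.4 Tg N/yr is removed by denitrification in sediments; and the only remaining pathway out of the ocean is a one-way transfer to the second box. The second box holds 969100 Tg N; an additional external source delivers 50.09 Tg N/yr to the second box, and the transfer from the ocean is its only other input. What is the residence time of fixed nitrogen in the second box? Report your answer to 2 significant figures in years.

8100 yr

Balance the ocean: ΣF_in = 163.7 + 50.13 = 213.83 Tg N/yr.
Transfer to the second box = ΣF_in − (144.4) = 69.430 Tg N/yr.
Total input to the second box = 69.430 + 50.09 = 119.52 Tg N/yr; at steady state this equals its total output.
τ = M / F = 969100 / 119.52 = 8108 yr.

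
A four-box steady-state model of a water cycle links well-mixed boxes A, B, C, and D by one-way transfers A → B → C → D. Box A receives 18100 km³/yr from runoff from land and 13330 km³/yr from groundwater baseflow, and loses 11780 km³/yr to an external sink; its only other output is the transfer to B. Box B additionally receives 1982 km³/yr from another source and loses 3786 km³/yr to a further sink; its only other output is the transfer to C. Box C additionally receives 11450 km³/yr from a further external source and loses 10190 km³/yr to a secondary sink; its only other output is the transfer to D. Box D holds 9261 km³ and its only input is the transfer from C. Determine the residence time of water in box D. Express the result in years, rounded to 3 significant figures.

Box A: F(A→B) = (18100 + 13330) − 11780 = 19650 km³/yr.
Box B: F(B→C) = (19650 + 1982) − 3786 = 17846 km³/yr.
Box C: F(C→D) = (17846 + 11450) − 10190 = 19106 km³/yr.
Box D throughput = its input = 19106 km³/yr; τ = 9261 / 19106 = 0.4847 yr.

0.485 yr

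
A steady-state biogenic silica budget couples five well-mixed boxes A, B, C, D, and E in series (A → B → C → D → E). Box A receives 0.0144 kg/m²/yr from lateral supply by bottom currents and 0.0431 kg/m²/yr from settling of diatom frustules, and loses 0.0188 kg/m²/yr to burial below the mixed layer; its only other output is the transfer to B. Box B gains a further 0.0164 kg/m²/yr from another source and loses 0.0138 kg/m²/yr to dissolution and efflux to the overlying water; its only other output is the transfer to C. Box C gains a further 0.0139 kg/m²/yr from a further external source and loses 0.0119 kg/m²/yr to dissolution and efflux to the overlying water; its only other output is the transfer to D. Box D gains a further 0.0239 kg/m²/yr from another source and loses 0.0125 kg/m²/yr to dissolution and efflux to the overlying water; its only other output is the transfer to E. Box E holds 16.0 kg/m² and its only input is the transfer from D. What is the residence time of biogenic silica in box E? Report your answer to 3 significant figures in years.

Box A: F(A→B) = (0.0144 + 0.0431) − 0.0188 = 0.038700 kg/m²/yr.
Box B: F(B→C) = (0.038700 + 0.0164) − 0.0138 = 0.041300 kg/m²/yr.
Box C: F(C→D) = (0.041300 + 0.0139) − 0.0119 = 0.043300 kg/m²/yr.
Box D: F(D→E) = (0.043300 + 0.0239) − 0.0125 = 0.054700 kg/m²/yr.
Box E throughput = its input = 0.054700 kg/m²/yr; τ = 16.0 / 0.054700 = 292.5 yr.

293 yr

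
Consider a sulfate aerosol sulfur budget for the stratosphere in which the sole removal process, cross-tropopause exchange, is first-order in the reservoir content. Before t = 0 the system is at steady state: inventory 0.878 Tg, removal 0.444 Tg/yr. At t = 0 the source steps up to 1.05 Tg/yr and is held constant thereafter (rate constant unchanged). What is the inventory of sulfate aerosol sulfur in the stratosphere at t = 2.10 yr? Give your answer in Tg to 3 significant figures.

1.66 Tg

The sink rate constant is k = F₀/M₀ = 0.444/0.878 = 0.5057 yr⁻¹.
Solving dM/dt = F₁ − kM with M(0) = M₀ gives M(t) = F₁/k + (M₀ − F₁/k)·e^(−kt).
F₁/k = 1.05/0.5057 = 2.0764 Tg; kt = 0.5057 × 2.10 = 1.062, e^(−kt) = 0.3458.
M(2.10) = 2.0764 + (0.878 − 2.0764) × 0.3458 = 2.0764 − 0.4144 = 1.6620 Tg.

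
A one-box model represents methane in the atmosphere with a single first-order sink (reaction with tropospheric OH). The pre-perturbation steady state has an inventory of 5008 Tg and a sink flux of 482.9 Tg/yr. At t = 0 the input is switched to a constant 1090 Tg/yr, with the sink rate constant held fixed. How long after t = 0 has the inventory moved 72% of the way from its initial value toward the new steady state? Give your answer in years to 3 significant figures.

τ = M₀/F₀ = 5008/482.9 = 10.37 yr.
The remaining gap fraction is e^(−t/τ); 72% covered ⇒ e^(−t/τ) = 0.280.
t = −τ ln(0.280) = 10.37 × 1.273 = 13.20 yr.

13.2 yr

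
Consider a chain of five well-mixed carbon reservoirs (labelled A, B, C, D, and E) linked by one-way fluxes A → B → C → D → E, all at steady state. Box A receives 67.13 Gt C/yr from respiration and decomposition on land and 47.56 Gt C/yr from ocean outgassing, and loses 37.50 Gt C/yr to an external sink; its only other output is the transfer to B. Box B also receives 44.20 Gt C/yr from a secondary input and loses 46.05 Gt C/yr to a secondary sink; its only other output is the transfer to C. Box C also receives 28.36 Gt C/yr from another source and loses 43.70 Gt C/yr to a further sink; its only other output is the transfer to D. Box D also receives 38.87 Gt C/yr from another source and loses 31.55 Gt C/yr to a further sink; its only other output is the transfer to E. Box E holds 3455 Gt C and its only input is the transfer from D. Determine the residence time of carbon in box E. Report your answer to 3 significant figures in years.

Box A: F(A→B) = (67.13 + 47.56) − 37.50 = 77.190 Gt C/yr.
Box B: F(B→C) = (77.190 + 44.20) − 46.05 = 75.340 Gt C/yr.
Box C: F(C→D) = (75.340 + 28.36) − 43.70 = 60.000 Gt C/yr.
Box D: F(D→E) = (60.000 + 38.87) − 31.55 = 67.320 Gt C/yr.
Box E throughput = its input = 67.320 Gt C/yr; τ = 3455 / 67.320 = 51.32 yr.

51.3 yr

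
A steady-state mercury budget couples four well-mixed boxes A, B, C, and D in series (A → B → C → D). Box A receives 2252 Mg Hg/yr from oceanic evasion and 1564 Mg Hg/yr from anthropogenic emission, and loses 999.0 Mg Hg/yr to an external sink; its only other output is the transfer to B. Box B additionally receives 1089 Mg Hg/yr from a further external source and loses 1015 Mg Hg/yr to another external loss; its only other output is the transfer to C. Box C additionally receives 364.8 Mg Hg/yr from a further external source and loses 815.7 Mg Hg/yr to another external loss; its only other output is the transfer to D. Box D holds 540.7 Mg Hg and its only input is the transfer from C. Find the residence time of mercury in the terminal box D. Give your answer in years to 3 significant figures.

Box A: F(A→B) = (2252 + 1564) − 999.0 = 2817.0 Mg Hg/yr.
Box B: F(B→C) = (2817.0 + 1089) − 1015 = 2891.0 Mg Hg/yr.
Box C: F(C→D) = (2891.0 + 364.8) − 815.7 = 2440.1 Mg Hg/yr.
Box D throughput = its input = 2440.1 Mg Hg/yr; τ = 540.7 / 2440.1 = 0.2216 yr.

0.222 yr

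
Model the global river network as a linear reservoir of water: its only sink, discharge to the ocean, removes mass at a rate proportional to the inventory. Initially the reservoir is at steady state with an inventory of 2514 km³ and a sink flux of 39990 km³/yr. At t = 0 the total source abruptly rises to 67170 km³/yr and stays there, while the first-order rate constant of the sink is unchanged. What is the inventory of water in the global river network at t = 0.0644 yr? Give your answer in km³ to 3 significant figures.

The sink rate constant is k = F₀/M₀ = 39990/2514 = 15.91 yr⁻¹.
Solving dM/dt = F₁ − kM with M(0) = M₀ gives M(t) = F₁/k + (M₀ − F₁/k)·e^(−kt).
F₁/k = 67170/15.91 = 4222.7 km³; kt = 15.91 × 0.0644 = 1.024, e^(−kt) = 0.3590.
M(0.0644) = 4222.7 + (2514 − 4222.7) × 0.3590 = 4222.7 − 613.4 = 3609.3 km³.

3610 km³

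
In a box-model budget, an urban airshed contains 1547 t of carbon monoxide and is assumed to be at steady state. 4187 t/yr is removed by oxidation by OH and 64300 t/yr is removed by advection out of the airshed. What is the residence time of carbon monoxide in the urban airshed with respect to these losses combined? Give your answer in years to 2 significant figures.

0.023 yr

Total removal = 4187 + 64300 = 68487 t/yr.
τ = M / ΣF_out = 1547 / 68487 = 0.02259 yr.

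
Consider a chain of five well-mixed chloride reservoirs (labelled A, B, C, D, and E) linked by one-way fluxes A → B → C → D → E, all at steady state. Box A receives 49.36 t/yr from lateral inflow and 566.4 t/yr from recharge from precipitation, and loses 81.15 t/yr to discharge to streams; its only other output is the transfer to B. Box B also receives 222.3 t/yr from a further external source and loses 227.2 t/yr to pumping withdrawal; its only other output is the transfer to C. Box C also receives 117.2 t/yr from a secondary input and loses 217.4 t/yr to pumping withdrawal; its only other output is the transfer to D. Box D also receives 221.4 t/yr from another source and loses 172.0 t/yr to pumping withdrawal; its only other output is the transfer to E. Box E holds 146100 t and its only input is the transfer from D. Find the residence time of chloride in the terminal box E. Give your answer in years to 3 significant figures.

Box A: F(A→B) = (49.36 + 566.4) − 81.15 = 534.61 t/yr.
Box B: F(B→C) = (534.61 + 222.3) − 227.2 = 529.71 t/yr.
Box C: F(C→D) = (529.71 + 117.2) − 217.4 = 429.51 t/yr.
Box D: F(D→E) = (429.51 + 221.4) − 172.0 = 478.91 t/yr.
Box E throughput = its input = 478.91 t/yr; τ = 146100 / 478.91 = 305.1 yr.

305 yr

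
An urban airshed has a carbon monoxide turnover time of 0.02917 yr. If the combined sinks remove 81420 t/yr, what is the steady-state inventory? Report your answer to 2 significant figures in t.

τ = M/F ⇒ M = τ × F = 0.02917 × 81420 = 2375 t.

2400 t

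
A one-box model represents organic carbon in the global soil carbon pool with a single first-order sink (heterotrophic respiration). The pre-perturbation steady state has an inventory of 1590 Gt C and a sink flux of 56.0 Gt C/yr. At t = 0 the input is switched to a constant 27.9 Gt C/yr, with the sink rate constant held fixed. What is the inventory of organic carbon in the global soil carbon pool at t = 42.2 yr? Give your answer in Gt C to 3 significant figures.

973 Gt C

Residence time τ = M₀/F₀ = 28.39 yr. The eventual steady state is M_∞ = M₀·(F₁/F₀) = 1590 × 27.9/56.0 = 792.16 Gt C.
The anomaly ΔM(t) = M(t) − M_∞ decays as ΔM₀·e^(−t/τ) with ΔM₀ = 1590 − 792.16 = 797.8 Gt C.
At t = 42.2 yr, e^(−t/τ) = e^(−1.486) = 0.2262, so ΔM = 180.5 Gt C and M = 792.16 + 180.5 = 972.64 Gt C.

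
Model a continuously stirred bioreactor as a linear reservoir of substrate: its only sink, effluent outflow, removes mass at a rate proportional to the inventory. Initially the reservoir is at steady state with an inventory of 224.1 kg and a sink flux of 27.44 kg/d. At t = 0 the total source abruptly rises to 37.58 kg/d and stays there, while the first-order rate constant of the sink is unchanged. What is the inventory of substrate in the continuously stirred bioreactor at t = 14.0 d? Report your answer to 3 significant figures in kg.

Residence time τ = M₀/F₀ = 8.167 d. The eventual steady state is M_∞ = M₀·(F₁/F₀) = 224.1 × 37.58/27.44 = 306.91 kg.
The anomaly ΔM(t) = M(t) − M_∞ decays as ΔM₀·e^(−t/τ) with ΔM₀ = 224.1 − 306.91 = −82.81 kg.
At t = 14.0 d, e^(−t/τ) = e^(−1.714) = 0.1801, so ΔM = −14.91 kg and M = 306.91 − 14.91 = 292.00 kg.

292 kg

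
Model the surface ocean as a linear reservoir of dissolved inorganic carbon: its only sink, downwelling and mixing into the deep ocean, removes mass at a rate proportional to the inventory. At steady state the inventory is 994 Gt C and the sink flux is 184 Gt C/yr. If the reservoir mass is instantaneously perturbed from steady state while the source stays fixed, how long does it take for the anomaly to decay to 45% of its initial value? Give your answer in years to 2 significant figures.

For a linear reservoir the anomaly decays as exp(−t/τ) with τ = M/F = 994/184 = 5.402 yr.
exp(−t/τ) = 0.45 ⇒ t = −τ ln(0.45) = 5.402 × 0.7985 = 4.314 yr.

4.3 yr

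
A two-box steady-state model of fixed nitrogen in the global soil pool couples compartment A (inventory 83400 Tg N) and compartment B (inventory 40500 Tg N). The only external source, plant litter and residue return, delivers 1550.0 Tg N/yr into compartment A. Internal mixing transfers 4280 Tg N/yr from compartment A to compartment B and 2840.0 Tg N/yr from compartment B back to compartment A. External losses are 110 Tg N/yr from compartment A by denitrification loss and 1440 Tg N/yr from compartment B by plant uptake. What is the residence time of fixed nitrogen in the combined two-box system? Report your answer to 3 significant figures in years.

Treat the two boxes together as one reservoir: the mixing fluxes between them are internal recycling, so τ = ΣM / Σ(external losses).
M_total = 83400 + 40500 = 123900 Tg N.
ΣF_external_out = 110 + 1440 = 1550.0 Tg N/yr.
τ = M_total / ΣF_ext = 123900 / 1550.0 = 79.94 yr.

79.9 yr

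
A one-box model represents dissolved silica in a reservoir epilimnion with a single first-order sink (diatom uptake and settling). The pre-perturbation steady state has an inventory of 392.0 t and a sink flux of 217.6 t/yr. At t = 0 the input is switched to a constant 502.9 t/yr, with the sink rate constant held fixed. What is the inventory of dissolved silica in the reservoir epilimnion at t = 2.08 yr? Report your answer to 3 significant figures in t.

The sink rate constant is k = F₀/M₀ = 217.6/392.0 = 0.5551 yr⁻¹.
Solving dM/dt = F₁ − kM with M(0) = M₀ gives M(t) = F₁/k + (M₀ − F₁/k)·e^(−kt).
F₁/k = 502.9/0.5551 = 905.96 t; kt = 0.5551 × 2.08 = 1.155, e^(−kt) = 0.3152.
M(2.08) = 905.96 + (392.0 − 905.96) × 0.3152 = 905.96 − 162.0 = 743.97 t.

744 t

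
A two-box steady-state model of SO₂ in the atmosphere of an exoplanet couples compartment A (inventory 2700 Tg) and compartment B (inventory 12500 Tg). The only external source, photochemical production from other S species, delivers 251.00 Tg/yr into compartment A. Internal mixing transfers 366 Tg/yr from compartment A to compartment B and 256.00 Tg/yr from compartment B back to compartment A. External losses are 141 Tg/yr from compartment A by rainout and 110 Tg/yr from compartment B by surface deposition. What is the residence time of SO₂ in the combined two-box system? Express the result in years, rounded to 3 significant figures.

60.6 yr

Residence time in the combined system uses the total inventory and the total *external* removal — internal exchanges between the two boxes cancel.
M_total = 2700 + 12500 = 15200 Tg.
ΣF_external_out = 141 + 110 = 251.00 Tg/yr.
τ = M_total / ΣF_ext = 15200 / 251.00 = 60.56 yr.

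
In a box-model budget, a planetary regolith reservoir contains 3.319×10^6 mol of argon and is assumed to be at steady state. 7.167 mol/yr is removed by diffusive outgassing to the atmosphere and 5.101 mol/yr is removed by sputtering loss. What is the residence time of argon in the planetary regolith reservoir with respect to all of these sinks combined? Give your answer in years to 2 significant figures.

270000 yr

Total removal flux = 7.167 + 5.101 = 12.268 mol/yr.
τ = M / ΣF_out = 3.319×10^6 / 12.268 = 270500 yr.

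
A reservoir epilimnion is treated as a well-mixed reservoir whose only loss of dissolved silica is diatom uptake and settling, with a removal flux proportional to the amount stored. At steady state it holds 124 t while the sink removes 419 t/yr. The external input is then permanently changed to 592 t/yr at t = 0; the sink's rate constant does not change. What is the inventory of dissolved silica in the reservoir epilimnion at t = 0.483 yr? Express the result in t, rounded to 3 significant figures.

165 t

Residence time τ = M₀/F₀ = 0.2959 yr. The eventual steady state is M_∞ = M₀·(F₁/F₀) = 124 × 592/419 = 175.20 t.
The anomaly ΔM(t) = M(t) − M_∞ decays as ΔM₀·e^(−t/τ) with ΔM₀ = 124 − 175.20 = −51.20 t.
At t = 0.483 yr, e^(−t/τ) = e^(−1.632) = 0.1955, so ΔM = −10.01 t and M = 175.20 − 10.01 = 165.19 t.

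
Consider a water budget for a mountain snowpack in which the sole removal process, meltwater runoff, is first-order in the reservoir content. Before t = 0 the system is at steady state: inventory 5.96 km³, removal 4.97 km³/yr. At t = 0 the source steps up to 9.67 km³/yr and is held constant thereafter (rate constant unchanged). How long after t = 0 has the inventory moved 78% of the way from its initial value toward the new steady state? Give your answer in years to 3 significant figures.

τ = M₀/F₀ = 5.96/4.97 = 1.199 yr.
The remaining gap fraction is e^(−t/τ); 78% covered ⇒ e^(−t/τ) = 0.220.
t = −τ ln(0.220) = 1.199 × 1.514 = 1.816 yr.

1.82 yr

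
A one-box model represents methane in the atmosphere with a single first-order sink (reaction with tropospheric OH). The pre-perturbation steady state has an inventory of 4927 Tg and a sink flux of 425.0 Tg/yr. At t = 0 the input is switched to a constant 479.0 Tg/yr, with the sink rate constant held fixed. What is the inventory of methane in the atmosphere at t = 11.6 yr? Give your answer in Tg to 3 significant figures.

Residence time τ = M₀/F₀ = 11.59 yr. The eventual steady state is M_∞ = M₀·(F₁/F₀) = 4927 × 479.0/425.0 = 5553.0 Tg.
The anomaly ΔM(t) = M(t) − M_∞ decays as ΔM₀·e^(−t/τ) with ΔM₀ = 4927 − 5553.0 = −626.0 Tg.
At t = 11.6 yr, e^(−t/τ) = e^(−1.001) = 0.3677, so ΔM = −230.2 Tg and M = 5553.0 − 230.2 = 5322.9 Tg.

5320 Tg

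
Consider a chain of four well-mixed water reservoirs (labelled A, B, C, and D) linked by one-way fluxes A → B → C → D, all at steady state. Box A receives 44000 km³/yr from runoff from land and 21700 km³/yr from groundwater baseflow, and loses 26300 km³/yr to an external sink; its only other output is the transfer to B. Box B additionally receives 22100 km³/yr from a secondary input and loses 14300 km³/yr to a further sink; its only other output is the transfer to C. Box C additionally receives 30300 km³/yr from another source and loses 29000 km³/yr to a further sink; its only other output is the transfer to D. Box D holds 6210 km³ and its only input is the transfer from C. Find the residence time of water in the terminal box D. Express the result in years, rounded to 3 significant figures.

Box A: F(A→B) = (44000 + 21700) − 26300 = 39400 km³/yr.
Box B: F(B→C) = (39400 + 22100) − 14300 = 47200 km³/yr.
Box C: F(C→D) = (47200 + 30300) − 29000 = 48500 km³/yr.
Box D throughput = its input = 48500 km³/yr; τ = 6210 / 48500 = 0.1280 yr.

0.128 yr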